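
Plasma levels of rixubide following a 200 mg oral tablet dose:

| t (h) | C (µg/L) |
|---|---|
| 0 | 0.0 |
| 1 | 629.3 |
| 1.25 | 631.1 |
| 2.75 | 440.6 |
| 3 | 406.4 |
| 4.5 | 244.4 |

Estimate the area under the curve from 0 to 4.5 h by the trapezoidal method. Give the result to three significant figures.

Trapezoidal AUC_0→4.5:
  [0→1]: (0.0+629.3)/2 × 1 = 314.65
  [1→1.25]: (629.3+631.1)/2 × 0.25 = 157.55
  [1.25→2.75]: (631.1+440.6)/2 × 1.5 = 803.775
  [2.75→3]: (440.6+406.4)/2 × 0.25 = 105.875
  [3→4.5]: (406.4+244.4)/2 × 1.5 = 488.1
  Sum = 1869.95 µg/L·h

AUC = 1870 µg/L·h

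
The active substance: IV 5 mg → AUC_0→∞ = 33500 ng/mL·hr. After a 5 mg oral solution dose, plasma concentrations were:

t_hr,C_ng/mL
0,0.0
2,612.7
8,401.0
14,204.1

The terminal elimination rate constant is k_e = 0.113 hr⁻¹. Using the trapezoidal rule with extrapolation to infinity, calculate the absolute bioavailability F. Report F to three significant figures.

F = 0.217

Trapezoidal AUC_0→14 (oral solution):
  [0→2]: (0.0+612.7)/2 × 2 = 612.7
  [2→8]: (612.7+401.0)/2 × 6 = 3041.1
  [8→14]: (401.0+204.1)/2 × 6 = 1815.3
  Sum = 5469.1 ng/mL·hr
Tail: C_last/k_e = 204.1/0.113 = 1806.195
AUC_0→∞ (oral solution) = 5469.1 + 1806.195 = 7275.295 ng/mL·hr
F = (AUC_ev/D_ev)/(AUC_iv/D_iv) = (7275.295/5)/(33500/5) = 1455.059/6700 = 0.2172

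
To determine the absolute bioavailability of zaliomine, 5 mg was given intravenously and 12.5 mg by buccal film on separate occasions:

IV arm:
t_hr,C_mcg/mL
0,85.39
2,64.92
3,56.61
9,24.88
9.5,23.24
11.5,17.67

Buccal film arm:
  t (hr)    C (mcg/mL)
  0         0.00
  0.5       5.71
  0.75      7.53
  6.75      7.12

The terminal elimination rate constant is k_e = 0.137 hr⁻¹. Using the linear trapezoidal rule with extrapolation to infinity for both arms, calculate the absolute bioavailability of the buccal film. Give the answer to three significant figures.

F = 0.0621

Trapezoidal AUC_0→11.5 (IV):
  [0→2]: (85.39+64.92)/2 × 2 = 150.31
  [2→3]: (64.92+56.61)/2 × 1 = 60.765
  [3→9]: (56.61+24.88)/2 × 6 = 244.47
  [9→9.5]: (24.88+23.24)/2 × 0.5 = 12.03
  [9.5→11.5]: (23.24+17.67)/2 × 2 = 40.91
  Sum = 508.485 mcg/mL·hr
IV tail: 17.67/0.137 = 128.978; AUC_iv,0→∞ = 508.485 + 128.978 = 637.463 mcg/mL·hr
Trapezoidal AUC_0→6.75 (buccal film):
  [0→0.5]: (0.00+5.71)/2 × 0.5 = 1.4275
  [0.5→0.75]: (5.71+7.53)/2 × 0.25 = 1.655
  [0.75→6.75]: (7.53+7.12)/2 × 6 = 43.95
  Sum = 47.0325 mcg/mL·hr
buccal film tail: 7.12/0.137 = 51.971; AUC_ev,0→∞ = 47.0325 + 51.971 = 99.0035 mcg/mL·hr
F = (AUC_ev/D_ev)/(AUC_iv/D_iv) = (99.0035/12.5)/(637.463/5) = 7.92028/127.4926 = 0.0621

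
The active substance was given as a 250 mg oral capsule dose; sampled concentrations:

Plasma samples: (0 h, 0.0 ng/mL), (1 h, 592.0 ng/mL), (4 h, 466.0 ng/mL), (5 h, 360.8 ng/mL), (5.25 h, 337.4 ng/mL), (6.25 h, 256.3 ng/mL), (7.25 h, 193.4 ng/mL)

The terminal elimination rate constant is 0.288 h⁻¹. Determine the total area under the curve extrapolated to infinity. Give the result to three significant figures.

Trapezoidal AUC_0→7.25:
  [0→1]: (0.0+592.0)/2 × 1 = 296.0
  [1→4]: (592.0+466.0)/2 × 3 = 1587.0
  [4→5]: (466.0+360.8)/2 × 1 = 413.4
  [5→5.25]: (360.8+337.4)/2 × 0.25 = 87.275
  [5.25→6.25]: (337.4+256.3)/2 × 1 = 296.85
  [6.25→7.25]: (256.3+193.4)/2 × 1 = 224.85
  Sum = 2905.375 ng/mL·h
Extrapolated tail: C_last / k_e = 193.4 / 0.288 = 671.528
AUC_0→∞ = 2905.375 + 671.528 = 3576.903 ng/mL·h

AUC = 3580 ng/mL·h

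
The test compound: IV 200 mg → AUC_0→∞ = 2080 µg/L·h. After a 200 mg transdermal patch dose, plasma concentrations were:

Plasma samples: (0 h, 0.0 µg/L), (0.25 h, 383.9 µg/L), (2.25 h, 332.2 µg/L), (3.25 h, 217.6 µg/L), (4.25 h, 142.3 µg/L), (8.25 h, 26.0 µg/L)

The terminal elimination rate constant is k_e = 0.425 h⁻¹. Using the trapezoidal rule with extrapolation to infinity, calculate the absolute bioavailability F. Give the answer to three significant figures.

Trapezoidal AUC_0→8.25 (transdermal patch):
  [0→0.25]: (0.0+383.9)/2 × 0.25 = 47.9875
  [0.25→2.25]: (383.9+332.2)/2 × 2 = 716.1
  [2.25→3.25]: (332.2+217.6)/2 × 1 = 274.9
  [3.25→4.25]: (217.6+142.3)/2 × 1 = 179.95
  [4.25→8.25]: (142.3+26.0)/2 × 4 = 336.6
  Sum = 1555.5375 µg/L·h
Tail: C_last/k_e = 26.0/0.425 = 61.176
AUC_0→∞ (transdermal patch) = 1555.5375 + 61.176 = 1616.7135 µg/L·h
F = (AUC_ev/D_ev)/(AUC_iv/D_iv) = (1616.7135/200)/(2080/200) = 8.0835675/10.4 = 0.7773

F = 0.777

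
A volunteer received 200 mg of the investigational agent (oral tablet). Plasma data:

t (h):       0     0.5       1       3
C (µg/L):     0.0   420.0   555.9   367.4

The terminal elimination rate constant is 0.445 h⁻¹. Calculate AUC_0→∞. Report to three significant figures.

Trapezoidal AUC_0→3:
  [0→0.5]: (0.0+420.0)/2 × 0.5 = 105.0
  [0.5→1]: (420.0+555.9)/2 × 0.5 = 243.975
  [1→3]: (555.9+367.4)/2 × 2 = 923.3
  Sum = 1272.275 µg/L·h
Extrapolated tail: C_last / k_e = 367.4 / 0.445 = 825.618
AUC_0→∞ = 1272.275 + 825.618 = 2097.893 µg/L·h

AUC = 2100 µg/L·h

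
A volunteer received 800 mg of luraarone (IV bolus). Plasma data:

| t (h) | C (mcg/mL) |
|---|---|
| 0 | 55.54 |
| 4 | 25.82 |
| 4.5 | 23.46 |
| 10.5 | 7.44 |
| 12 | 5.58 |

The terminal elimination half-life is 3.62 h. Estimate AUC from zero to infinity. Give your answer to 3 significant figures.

Trapezoidal AUC_0→12:
  [0→4]: (55.54+25.82)/2 × 4 = 162.72
  [4→4.5]: (25.82+23.46)/2 × 0.5 = 12.32
  [4.5→10.5]: (23.46+7.44)/2 × 6 = 92.7
  [10.5→12]: (7.44+5.58)/2 × 1.5 = 9.765
  Sum = 277.505 mcg/mL·h
k_e = ln2 / t½ = 0.693147 / 3.62 = 0.1915 h^-1
Extrapolated tail: C_last / k_e = 5.58 / 0.1915 = 29.138
AUC_0→∞ = 277.505 + 29.138 = 306.643 mcg/mL·h

AUC = 307 mcg/mL·h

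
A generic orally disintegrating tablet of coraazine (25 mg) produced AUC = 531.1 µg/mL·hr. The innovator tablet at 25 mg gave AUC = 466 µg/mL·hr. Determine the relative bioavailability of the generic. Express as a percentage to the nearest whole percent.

F_rel = 114%

F_rel = (AUC_test/D_test) / (AUC_ref/D_ref)
      = (531.1/25) / (466/25)
      = 21.244 / 18.64 = 1.1397 = 113.97%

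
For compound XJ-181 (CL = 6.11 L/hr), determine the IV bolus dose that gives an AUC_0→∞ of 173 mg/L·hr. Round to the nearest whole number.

Dose_iv = CL × AUC_0→∞
     = 6.11 × 173 = 1057.03 mg

Dose = 1057 mg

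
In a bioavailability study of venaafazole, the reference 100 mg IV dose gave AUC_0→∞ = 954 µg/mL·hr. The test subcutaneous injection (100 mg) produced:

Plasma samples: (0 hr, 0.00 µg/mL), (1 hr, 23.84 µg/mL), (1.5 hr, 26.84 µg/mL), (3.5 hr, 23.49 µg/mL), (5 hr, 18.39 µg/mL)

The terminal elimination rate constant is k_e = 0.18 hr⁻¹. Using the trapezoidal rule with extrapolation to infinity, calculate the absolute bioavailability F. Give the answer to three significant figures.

Trapezoidal AUC_0→5 (subcutaneous injection):
  [0→1]: (0.00+23.84)/2 × 1 = 11.92
  [1→1.5]: (23.84+26.84)/2 × 0.5 = 12.67
  [1.5→3.5]: (26.84+23.49)/2 × 2 = 50.33
  [3.5→5]: (23.49+18.39)/2 × 1.5 = 31.41
  Sum = 106.33 µg/mL·hr
Tail: C_last/k_e = 18.39/0.18 = 102.167
AUC_0→∞ (subcutaneous injection) = 106.33 + 102.167 = 208.497 µg/mL·hr
F = (AUC_ev/D_ev)/(AUC_iv/D_iv) = (208.497/100)/(954/100) = 2.08497/9.54 = 0.2186

F = 0.219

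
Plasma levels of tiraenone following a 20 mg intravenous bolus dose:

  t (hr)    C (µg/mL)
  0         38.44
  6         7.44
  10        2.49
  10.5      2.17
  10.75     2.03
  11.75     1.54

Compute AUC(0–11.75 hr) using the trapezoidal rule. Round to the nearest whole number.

AUC = 161 µg/mL·hr

Trapezoidal AUC_0→11.75:
  [0→6]: (38.44+7.44)/2 × 6 = 137.64
  [6→10]: (7.44+2.49)/2 × 4 = 19.86
  [10→10.5]: (2.49+2.17)/2 × 0.5 = 1.165
  [10.5→10.75]: (2.17+2.03)/2 × 0.25 = 0.525
  [10.75→11.75]: (2.03+1.54)/2 × 1 = 1.785
  Sum = 160.975 µg/mL·hr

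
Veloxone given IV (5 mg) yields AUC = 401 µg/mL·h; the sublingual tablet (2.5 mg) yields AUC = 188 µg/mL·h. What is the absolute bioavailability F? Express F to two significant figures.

F = (AUC_ev / D_ev) / (AUC_iv / D_iv)
  = (188/2.5) / (401/5)
  = 75.2 / 80.2 = 0.9377

F = 0.94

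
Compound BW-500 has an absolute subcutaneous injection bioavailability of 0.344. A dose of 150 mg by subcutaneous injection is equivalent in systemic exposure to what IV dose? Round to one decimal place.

D_iv = 51.6 mg

Systemic exposure from an extravascular dose = F × D_ev, so the equivalent IV dose is F × D_ev.
D_iv = F × D_ev = 0.344 × 150 = 51.6 mg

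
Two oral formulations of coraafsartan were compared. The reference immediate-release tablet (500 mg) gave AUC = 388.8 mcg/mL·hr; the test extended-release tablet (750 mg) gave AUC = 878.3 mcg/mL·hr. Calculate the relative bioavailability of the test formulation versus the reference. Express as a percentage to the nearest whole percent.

F_rel = (AUC_test/D_test) / (AUC_ref/D_ref)
      = (878.3/750) / (388.8/500)
      = 1.17107 / 0.7776 = 1.5060 = 150.60%

F_rel = 151%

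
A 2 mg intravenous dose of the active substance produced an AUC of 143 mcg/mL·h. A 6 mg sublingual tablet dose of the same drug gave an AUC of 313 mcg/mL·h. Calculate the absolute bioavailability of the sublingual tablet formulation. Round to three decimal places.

F = (AUC_ev / D_ev) / (AUC_iv / D_iv)
  = (313/6) / (143/2)
  = 52.1667 / 71.5 = 0.7296

F = 0.730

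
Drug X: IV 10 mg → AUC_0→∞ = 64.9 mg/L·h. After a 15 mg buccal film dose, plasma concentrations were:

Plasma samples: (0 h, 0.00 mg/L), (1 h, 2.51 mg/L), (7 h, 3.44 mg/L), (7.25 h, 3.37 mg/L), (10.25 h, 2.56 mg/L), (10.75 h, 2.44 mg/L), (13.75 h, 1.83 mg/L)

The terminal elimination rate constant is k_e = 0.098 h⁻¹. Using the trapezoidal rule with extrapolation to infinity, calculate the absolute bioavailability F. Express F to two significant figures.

Trapezoidal AUC_0→13.75 (buccal film):
  [0→1]: (0.00+2.51)/2 × 1 = 1.255
  [1→7]: (2.51+3.44)/2 × 6 = 17.85
  [7→7.25]: (3.44+3.37)/2 × 0.25 = 0.85125
  [7.25→10.25]: (3.37+2.56)/2 × 3 = 8.895
  [10.25→10.75]: (2.56+2.44)/2 × 0.5 = 1.25
  [10.75→13.75]: (2.44+1.83)/2 × 3 = 6.405
  Sum = 36.50625 mg/L·h
Tail: C_last/k_e = 1.83/0.098 = 18.673
AUC_0→∞ (buccal film) = 36.50625 + 18.673 = 55.17925 mg/L·h
F = (AUC_ev/D_ev)/(AUC_iv/D_iv) = (55.17925/15)/(64.9/10) = 3.67862/6.49 = 0.5668

F = 0.57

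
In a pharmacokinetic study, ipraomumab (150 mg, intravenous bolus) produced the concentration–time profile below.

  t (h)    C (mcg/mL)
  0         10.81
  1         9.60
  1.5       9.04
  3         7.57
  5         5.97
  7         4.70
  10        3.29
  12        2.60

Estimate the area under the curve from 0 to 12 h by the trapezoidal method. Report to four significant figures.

Trapezoidal AUC_0→12:
  [0→1]: (10.81+9.60)/2 × 1 = 10.205
  [1→1.5]: (9.60+9.04)/2 × 0.5 = 4.66
  [1.5→3]: (9.04+7.57)/2 × 1.5 = 12.4575
  [3→5]: (7.57+5.97)/2 × 2 = 13.54
  [5→7]: (5.97+4.70)/2 × 2 = 10.67
  [7→10]: (4.70+3.29)/2 × 3 = 11.985
  [10→12]: (3.29+2.60)/2 × 2 = 5.89
  Sum = 69.4075 mcg/mL·h

AUC = 69.41 mcg/mL·h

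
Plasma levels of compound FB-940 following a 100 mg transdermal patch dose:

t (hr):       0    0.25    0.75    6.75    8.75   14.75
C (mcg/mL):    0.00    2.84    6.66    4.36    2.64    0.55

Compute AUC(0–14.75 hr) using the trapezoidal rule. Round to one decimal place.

AUC = 52.4 mcg/mL·hr

Trapezoidal AUC_0→14.75:
  [0→0.25]: (0.00+2.84)/2 × 0.25 = 0.355
  [0.25→0.75]: (2.84+6.66)/2 × 0.5 = 2.375
  [0.75→6.75]: (6.66+4.36)/2 × 6 = 33.06
  [6.75→8.75]: (4.36+2.64)/2 × 2 = 7.0
  [8.75→14.75]: (2.64+0.55)/2 × 6 = 9.57
  Sum = 52.36 mcg/mL·hr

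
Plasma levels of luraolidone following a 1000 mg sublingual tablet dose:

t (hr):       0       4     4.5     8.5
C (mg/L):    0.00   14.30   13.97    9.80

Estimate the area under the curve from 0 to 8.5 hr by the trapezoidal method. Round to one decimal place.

AUC = 83.2 mg/L·hr

Trapezoidal AUC_0→8.5:
  [0→4]: (0.00+14.30)/2 × 4 = 28.6
  [4→4.5]: (14.30+13.97)/2 × 0.5 = 7.0675
  [4.5→8.5]: (13.97+9.80)/2 × 4 = 47.54
  Sum = 83.2075 mg/L·hr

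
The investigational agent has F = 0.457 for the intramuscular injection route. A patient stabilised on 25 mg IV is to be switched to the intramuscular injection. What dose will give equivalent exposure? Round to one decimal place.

D_intramuscular = 54.7 mg

For equal systemic exposure: F × D_ev = D_iv
D_ev = D_iv / F = 25 / 0.457 = 54.7046 mg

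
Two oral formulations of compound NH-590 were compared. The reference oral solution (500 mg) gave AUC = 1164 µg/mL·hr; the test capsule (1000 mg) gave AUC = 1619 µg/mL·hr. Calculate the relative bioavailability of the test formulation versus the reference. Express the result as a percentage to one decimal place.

F_rel = 69.5%

F_rel = (AUC_test/D_test) / (AUC_ref/D_ref)
      = (1619/1000) / (1164/500)
      = 1.619 / 2.328 = 0.6954 = 69.54%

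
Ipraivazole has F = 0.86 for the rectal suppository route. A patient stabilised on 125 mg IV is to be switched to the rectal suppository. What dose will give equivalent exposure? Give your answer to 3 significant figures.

For equal systemic exposure: F × D_ev = D_iv
D_ev = D_iv / F = 125 / 0.86 = 145.349 mg

D_rectal = 145 mg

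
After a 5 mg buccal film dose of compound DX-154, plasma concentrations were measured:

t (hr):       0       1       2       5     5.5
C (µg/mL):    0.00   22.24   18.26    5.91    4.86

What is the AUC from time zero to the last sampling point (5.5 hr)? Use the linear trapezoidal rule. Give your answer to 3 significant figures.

Trapezoidal AUC_0→5.5:
  [0→1]: (0.00+22.24)/2 × 1 = 11.12
  [1→2]: (22.24+18.26)/2 × 1 = 20.25
  [2→5]: (18.26+5.91)/2 × 3 = 36.255
  [5→5.5]: (5.91+4.86)/2 × 0.5 = 2.6925
  Sum = 70.3175 µg/mL·hr

AUC = 70.3 µg/mL·hr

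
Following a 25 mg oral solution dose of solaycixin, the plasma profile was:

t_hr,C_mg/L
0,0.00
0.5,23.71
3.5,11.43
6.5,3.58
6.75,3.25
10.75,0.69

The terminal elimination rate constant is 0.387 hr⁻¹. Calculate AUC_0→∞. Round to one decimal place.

AUC = 91.7 mg/L·hr

Trapezoidal AUC_0→10.75:
  [0→0.5]: (0.00+23.71)/2 × 0.5 = 5.9275
  [0.5→3.5]: (23.71+11.43)/2 × 3 = 52.71
  [3.5→6.5]: (11.43+3.58)/2 × 3 = 22.515
  [6.5→6.75]: (3.58+3.25)/2 × 0.25 = 0.85375
  [6.75→10.75]: (3.25+0.69)/2 × 4 = 7.88
  Sum = 89.88625 mg/L·hr
Extrapolated tail: C_last / k_e = 0.69 / 0.387 = 1.783
AUC_0→∞ = 89.88625 + 1.783 = 91.66925 mg/L·hr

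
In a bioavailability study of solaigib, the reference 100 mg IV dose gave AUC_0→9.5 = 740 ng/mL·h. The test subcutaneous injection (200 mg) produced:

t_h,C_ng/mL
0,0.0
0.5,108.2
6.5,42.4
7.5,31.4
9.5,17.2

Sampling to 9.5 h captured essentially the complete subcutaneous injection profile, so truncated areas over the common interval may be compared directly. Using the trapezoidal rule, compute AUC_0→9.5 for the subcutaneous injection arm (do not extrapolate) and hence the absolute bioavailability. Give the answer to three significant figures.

F = 0.381

Trapezoidal AUC_0→9.5 (subcutaneous injection):
  [0→0.5]: (0.0+108.2)/2 × 0.5 = 27.05
  [0.5→6.5]: (108.2+42.4)/2 × 6 = 451.8
  [6.5→7.5]: (42.4+31.4)/2 × 1 = 36.9
  [7.5→9.5]: (31.4+17.2)/2 × 2 = 48.6
  Sum = 564.35 ng/mL·h
F = (AUC_ev/D_ev)/(AUC_iv/D_iv) = (564.35/200)/(740/100) = 2.82175/7.4 = 0.3813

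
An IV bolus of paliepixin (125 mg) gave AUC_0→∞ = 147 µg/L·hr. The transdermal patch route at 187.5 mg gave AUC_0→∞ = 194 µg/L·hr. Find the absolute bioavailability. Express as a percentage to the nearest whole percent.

F = (AUC_ev / D_ev) / (AUC_iv / D_iv)
  = (194/187.5) / (147/125)
  = 1.03467 / 1.176 = 0.8798
  = 87.98%

F = 88%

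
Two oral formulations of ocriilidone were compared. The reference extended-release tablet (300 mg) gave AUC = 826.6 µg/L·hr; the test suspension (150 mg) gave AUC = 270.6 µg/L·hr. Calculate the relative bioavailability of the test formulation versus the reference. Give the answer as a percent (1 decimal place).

F_rel = (AUC_test/D_test) / (AUC_ref/D_ref)
      = (270.6/150) / (826.6/300)
      = 1.804 / 2.75533 = 0.6547 = 65.47%

F_rel = 65.5%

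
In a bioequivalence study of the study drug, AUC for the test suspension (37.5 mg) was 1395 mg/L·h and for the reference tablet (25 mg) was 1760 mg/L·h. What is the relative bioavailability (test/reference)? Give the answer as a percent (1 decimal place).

F_rel = 52.8%

F_rel = (AUC_test/D_test) / (AUC_ref/D_ref)
      = (1395/37.5) / (1760/25)
      = 37.2 / 70.4 = 0.5284 = 52.84%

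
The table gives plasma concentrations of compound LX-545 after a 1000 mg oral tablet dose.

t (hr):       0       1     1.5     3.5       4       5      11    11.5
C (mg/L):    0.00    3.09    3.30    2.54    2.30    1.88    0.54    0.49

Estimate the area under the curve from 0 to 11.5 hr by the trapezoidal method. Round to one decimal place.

AUC = 19.8 mg/L·hr

Trapezoidal AUC_0→11.5:
  [0→1]: (0.00+3.09)/2 × 1 = 1.545
  [1→1.5]: (3.09+3.30)/2 × 0.5 = 1.5975
  [1.5→3.5]: (3.30+2.54)/2 × 2 = 5.84
  [3.5→4]: (2.54+2.30)/2 × 0.5 = 1.21
  [4→5]: (2.30+1.88)/2 × 1 = 2.09
  [5→11]: (1.88+0.54)/2 × 6 = 7.26
  [11→11.5]: (0.54+0.49)/2 × 0.5 = 0.2575
  Sum = 19.8 mg/L·hr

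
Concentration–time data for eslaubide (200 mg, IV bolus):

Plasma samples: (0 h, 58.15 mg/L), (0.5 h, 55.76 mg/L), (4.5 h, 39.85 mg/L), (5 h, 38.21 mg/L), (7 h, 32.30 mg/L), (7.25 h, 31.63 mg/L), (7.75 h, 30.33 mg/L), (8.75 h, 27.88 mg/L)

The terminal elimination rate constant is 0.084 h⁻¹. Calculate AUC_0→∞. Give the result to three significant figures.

Trapezoidal AUC_0→8.75:
  [0→0.5]: (58.15+55.76)/2 × 0.5 = 28.4775
  [0.5→4.5]: (55.76+39.85)/2 × 4 = 191.22
  [4.5→5]: (39.85+38.21)/2 × 0.5 = 19.515
  [5→7]: (38.21+32.30)/2 × 2 = 70.51
  [7→7.25]: (32.30+31.63)/2 × 0.25 = 7.99125
  [7.25→7.75]: (31.63+30.33)/2 × 0.5 = 15.49
  [7.75→8.75]: (30.33+27.88)/2 × 1 = 29.105
  Sum = 362.30875 mg/L·h
Extrapolated tail: C_last / k_e = 27.88 / 0.084 = 331.905
AUC_0→∞ = 362.30875 + 331.905 = 694.21375 mg/L·h

AUC = 694 mg/L·h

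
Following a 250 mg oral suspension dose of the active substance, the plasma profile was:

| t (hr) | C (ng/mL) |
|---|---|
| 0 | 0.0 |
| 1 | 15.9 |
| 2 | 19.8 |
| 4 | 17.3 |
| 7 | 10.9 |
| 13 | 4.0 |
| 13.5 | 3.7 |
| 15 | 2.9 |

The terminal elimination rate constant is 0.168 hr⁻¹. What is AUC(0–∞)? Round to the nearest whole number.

Trapezoidal AUC_0→15:
  [0→1]: (0.0+15.9)/2 × 1 = 7.95
  [1→2]: (15.9+19.8)/2 × 1 = 17.85
  [2→4]: (19.8+17.3)/2 × 2 = 37.1
  [4→7]: (17.3+10.9)/2 × 3 = 42.3
  [7→13]: (10.9+4.0)/2 × 6 = 44.7
  [13→13.5]: (4.0+3.7)/2 × 0.5 = 1.925
  [13.5→15]: (3.7+2.9)/2 × 1.5 = 4.95
  Sum = 156.775 ng/mL·hr
Extrapolated tail: C_last / k_e = 2.9 / 0.168 = 17.262
AUC_0→∞ = 156.775 + 17.262 = 174.037 ng/mL·hr

AUC = 174 ng/mL·hr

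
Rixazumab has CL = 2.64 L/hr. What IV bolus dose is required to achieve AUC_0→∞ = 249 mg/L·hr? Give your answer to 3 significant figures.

Dose_iv = CL × AUC_0→∞
     = 2.64 × 249 = 657.36 mg

Dose = 657 mg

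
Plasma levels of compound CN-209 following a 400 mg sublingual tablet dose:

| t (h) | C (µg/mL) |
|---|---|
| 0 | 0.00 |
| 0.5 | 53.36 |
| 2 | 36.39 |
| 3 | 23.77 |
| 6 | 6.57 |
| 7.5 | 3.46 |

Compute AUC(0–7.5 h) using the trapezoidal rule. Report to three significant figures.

Trapezoidal AUC_0→7.5:
  [0→0.5]: (0.00+53.36)/2 × 0.5 = 13.34
  [0.5→2]: (53.36+36.39)/2 × 1.5 = 67.3125
  [2→3]: (36.39+23.77)/2 × 1 = 30.08
  [3→6]: (23.77+6.57)/2 × 3 = 45.51
  [6→7.5]: (6.57+3.46)/2 × 1.5 = 7.5225
  Sum = 163.765 µg/mL·h

AUC = 164 µg/mL·h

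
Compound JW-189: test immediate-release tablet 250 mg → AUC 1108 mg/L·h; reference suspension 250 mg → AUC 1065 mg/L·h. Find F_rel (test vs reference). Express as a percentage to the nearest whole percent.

F_rel = (AUC_test/D_test) / (AUC_ref/D_ref)
      = (1108/250) / (1065/250)
      = 4.432 / 4.26 = 1.0404 = 104.04%

F_rel = 104%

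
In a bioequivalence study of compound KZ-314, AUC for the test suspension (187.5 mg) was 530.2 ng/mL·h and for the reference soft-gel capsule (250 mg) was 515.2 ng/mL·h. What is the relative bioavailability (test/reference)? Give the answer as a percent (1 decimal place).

F_rel = 137.2%

F_rel = (AUC_test/D_test) / (AUC_ref/D_ref)
      = (530.2/187.5) / (515.2/250)
      = 2.82773 / 2.0608 = 1.3722 = 137.22%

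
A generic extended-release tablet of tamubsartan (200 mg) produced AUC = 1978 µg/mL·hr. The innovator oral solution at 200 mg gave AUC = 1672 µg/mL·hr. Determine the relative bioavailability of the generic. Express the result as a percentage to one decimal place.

F_rel = 118.3%

F_rel = (AUC_test/D_test) / (AUC_ref/D_ref)
      = (1978/200) / (1672/200)
      = 9.89 / 8.36 = 1.1830 = 118.30%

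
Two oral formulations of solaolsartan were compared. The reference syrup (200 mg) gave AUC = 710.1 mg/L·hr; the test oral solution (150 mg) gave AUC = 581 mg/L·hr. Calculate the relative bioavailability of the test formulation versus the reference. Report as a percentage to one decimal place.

F_rel = (AUC_test/D_test) / (AUC_ref/D_ref)
      = (581/150) / (710.1/200)
      = 3.87333 / 3.5505 = 1.0909 = 109.09%

F_rel = 109.1%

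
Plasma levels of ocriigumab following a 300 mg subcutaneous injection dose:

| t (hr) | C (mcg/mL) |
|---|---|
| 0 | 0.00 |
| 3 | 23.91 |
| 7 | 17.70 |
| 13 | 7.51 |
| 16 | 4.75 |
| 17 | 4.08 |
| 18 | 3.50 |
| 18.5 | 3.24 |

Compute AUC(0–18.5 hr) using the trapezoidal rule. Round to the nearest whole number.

Trapezoidal AUC_0→18.5:
  [0→3]: (0.00+23.91)/2 × 3 = 35.865
  [3→7]: (23.91+17.70)/2 × 4 = 83.22
  [7→13]: (17.70+7.51)/2 × 6 = 75.63
  [13→16]: (7.51+4.75)/2 × 3 = 18.39
  [16→17]: (4.75+4.08)/2 × 1 = 4.415
  [17→18]: (4.08+3.50)/2 × 1 = 3.79
  [18→18.5]: (3.50+3.24)/2 × 0.5 = 1.685
  Sum = 222.995 mcg/mL·hr

AUC = 223 mcg/mL·hr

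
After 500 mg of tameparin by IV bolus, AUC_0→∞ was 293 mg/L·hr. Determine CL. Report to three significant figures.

CL = 1.71 L/hr

CL = Dose_iv / AUC_0→∞
   = 500 / 293 = 1.70648 L/hr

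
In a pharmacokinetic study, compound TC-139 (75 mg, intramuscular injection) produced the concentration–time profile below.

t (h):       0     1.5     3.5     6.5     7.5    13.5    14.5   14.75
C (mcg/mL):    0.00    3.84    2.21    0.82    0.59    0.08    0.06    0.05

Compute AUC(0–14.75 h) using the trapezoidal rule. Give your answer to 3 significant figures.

Trapezoidal AUC_0→14.75:
  [0→1.5]: (0.00+3.84)/2 × 1.5 = 2.88
  [1.5→3.5]: (3.84+2.21)/2 × 2 = 6.05
  [3.5→6.5]: (2.21+0.82)/2 × 3 = 4.545
  [6.5→7.5]: (0.82+0.59)/2 × 1 = 0.705
  [7.5→13.5]: (0.59+0.08)/2 × 6 = 2.01
  [13.5→14.5]: (0.08+0.06)/2 × 1 = 0.07
  [14.5→14.75]: (0.06+0.05)/2 × 0.25 = 0.01375
  Sum = 16.27375 mcg/mL·h

AUC = 16.3 mcg/mL·h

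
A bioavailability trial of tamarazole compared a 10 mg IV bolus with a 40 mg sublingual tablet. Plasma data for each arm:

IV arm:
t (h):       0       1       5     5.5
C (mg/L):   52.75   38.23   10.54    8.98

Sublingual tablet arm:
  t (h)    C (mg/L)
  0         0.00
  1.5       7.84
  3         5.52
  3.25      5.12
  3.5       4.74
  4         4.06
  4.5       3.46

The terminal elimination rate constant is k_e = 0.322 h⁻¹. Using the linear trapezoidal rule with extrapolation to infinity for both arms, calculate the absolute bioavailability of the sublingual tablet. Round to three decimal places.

Trapezoidal AUC_0→5.5 (IV):
  [0→1]: (52.75+38.23)/2 × 1 = 45.49
  [1→5]: (38.23+10.54)/2 × 4 = 97.54
  [5→5.5]: (10.54+8.98)/2 × 0.5 = 4.88
  Sum = 147.91 mg/L·h
IV tail: 8.98/0.322 = 27.888; AUC_iv,0→∞ = 147.91 + 27.888 = 175.798 mg/L·h
Trapezoidal AUC_0→4.5 (sublingual tablet):
  [0→1.5]: (0.00+7.84)/2 × 1.5 = 5.88
  [1.5→3]: (7.84+5.52)/2 × 1.5 = 10.02
  [3→3.25]: (5.52+5.12)/2 × 0.25 = 1.33
  [3.25→3.5]: (5.12+4.74)/2 × 0.25 = 1.2325
  [3.5→4]: (4.74+4.06)/2 × 0.5 = 2.2
  [4→4.5]: (4.06+3.46)/2 × 0.5 = 1.88
  Sum = 22.5425 mg/L·h
sublingual tablet tail: 3.46/0.322 = 10.745; AUC_ev,0→∞ = 22.5425 + 10.745 = 33.2875 mg/L·h
F = (AUC_ev/D_ev)/(AUC_iv/D_iv) = (33.2875/40)/(175.798/10) = 0.8321875/17.5798 = 0.0473

F = 0.047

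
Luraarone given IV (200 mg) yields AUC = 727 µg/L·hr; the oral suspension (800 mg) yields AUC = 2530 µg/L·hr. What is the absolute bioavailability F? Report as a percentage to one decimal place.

F = 87.0%

F = (AUC_ev / D_ev) / (AUC_iv / D_iv)
  = (2530/800) / (727/200)
  = 3.1625 / 3.635 = 0.8700
  = 87.00%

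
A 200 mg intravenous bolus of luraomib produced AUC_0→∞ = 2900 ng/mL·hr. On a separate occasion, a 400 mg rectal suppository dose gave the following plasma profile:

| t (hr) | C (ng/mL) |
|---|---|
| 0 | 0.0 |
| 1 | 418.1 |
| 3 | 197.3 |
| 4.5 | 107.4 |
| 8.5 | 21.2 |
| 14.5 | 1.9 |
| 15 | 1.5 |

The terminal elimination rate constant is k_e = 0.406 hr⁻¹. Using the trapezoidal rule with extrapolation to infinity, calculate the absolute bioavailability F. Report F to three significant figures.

Trapezoidal AUC_0→15 (rectal suppository):
  [0→1]: (0.0+418.1)/2 × 1 = 209.05
  [1→3]: (418.1+197.3)/2 × 2 = 615.4
  [3→4.5]: (197.3+107.4)/2 × 1.5 = 228.525
  [4.5→8.5]: (107.4+21.2)/2 × 4 = 257.2
  [8.5→14.5]: (21.2+1.9)/2 × 6 = 69.3
  [14.5→15]: (1.9+1.5)/2 × 0.5 = 0.85
  Sum = 1380.325 ng/mL·hr
Tail: C_last/k_e = 1.5/0.406 = 3.695
AUC_0→∞ (rectal suppository) = 1380.325 + 3.695 = 1384.02 ng/mL·hr
F = (AUC_ev/D_ev)/(AUC_iv/D_iv) = (1384.02/400)/(2900/200) = 3.46005/14.5 = 0.2386

F = 0.239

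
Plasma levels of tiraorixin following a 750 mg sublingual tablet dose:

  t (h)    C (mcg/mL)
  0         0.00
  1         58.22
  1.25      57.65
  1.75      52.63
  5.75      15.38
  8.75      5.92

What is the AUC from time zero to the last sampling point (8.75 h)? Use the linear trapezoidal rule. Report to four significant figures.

AUC = 239.1 mcg/mL·h

Trapezoidal AUC_0→8.75:
  [0→1]: (0.00+58.22)/2 × 1 = 29.11
  [1→1.25]: (58.22+57.65)/2 × 0.25 = 14.48375
  [1.25→1.75]: (57.65+52.63)/2 × 0.5 = 27.57
  [1.75→5.75]: (52.63+15.38)/2 × 4 = 136.02
  [5.75→8.75]: (15.38+5.92)/2 × 3 = 31.95
  Sum = 239.13375 mcg/mL·h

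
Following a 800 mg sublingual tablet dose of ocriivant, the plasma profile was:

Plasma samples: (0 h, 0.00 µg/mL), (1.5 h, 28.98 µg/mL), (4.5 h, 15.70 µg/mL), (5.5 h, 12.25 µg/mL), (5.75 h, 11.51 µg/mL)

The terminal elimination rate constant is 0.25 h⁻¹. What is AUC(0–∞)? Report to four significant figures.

Trapezoidal AUC_0→5.75:
  [0→1.5]: (0.00+28.98)/2 × 1.5 = 21.735
  [1.5→4.5]: (28.98+15.70)/2 × 3 = 67.02
  [4.5→5.5]: (15.70+12.25)/2 × 1 = 13.975
  [5.5→5.75]: (12.25+11.51)/2 × 0.25 = 2.97
  Sum = 105.7 µg/mL·h
Extrapolated tail: C_last / k_e = 11.51 / 0.25 = 46.040
AUC_0→∞ = 105.7 + 46.040 = 151.74 µg/mL·h

AUC = 151.7 µg/mL·h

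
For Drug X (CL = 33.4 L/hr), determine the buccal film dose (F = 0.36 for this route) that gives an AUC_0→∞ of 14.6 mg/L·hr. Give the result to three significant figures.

Dose = 1350 mg

Dose = CL × AUC_0→∞ / F
     = 33.4 × 14.6 / 0.36 = 1354.56 mg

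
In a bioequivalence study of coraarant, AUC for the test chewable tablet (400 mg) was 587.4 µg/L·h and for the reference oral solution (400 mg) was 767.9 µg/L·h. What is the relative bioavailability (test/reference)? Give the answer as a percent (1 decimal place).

F_rel = 76.5%

F_rel = (AUC_test/D_test) / (AUC_ref/D_ref)
      = (587.4/400) / (767.9/400)
      = 1.4685 / 1.91975 = 0.7649 = 76.49%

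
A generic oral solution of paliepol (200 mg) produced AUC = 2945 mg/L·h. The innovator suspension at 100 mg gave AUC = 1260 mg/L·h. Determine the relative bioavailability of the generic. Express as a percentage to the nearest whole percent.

F_rel = (AUC_test/D_test) / (AUC_ref/D_ref)
      = (2945/200) / (1260/100)
      = 14.725 / 12.6 = 1.1687 = 116.87%

F_rel = 117%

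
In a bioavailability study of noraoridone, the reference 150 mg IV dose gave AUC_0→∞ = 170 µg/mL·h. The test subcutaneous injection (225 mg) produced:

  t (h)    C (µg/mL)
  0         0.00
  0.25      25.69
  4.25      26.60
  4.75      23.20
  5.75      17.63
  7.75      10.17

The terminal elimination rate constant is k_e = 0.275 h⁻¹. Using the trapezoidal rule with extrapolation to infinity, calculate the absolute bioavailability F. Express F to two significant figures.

Trapezoidal AUC_0→7.75 (subcutaneous injection):
  [0→0.25]: (0.00+25.69)/2 × 0.25 = 3.21125
  [0.25→4.25]: (25.69+26.60)/2 × 4 = 104.58
  [4.25→4.75]: (26.60+23.20)/2 × 0.5 = 12.45
  [4.75→5.75]: (23.20+17.63)/2 × 1 = 20.415
  [5.75→7.75]: (17.63+10.17)/2 × 2 = 27.8
  Sum = 168.45625 µg/mL·h
Tail: C_last/k_e = 10.17/0.275 = 36.982
AUC_0→∞ (subcutaneous injection) = 168.45625 + 36.982 = 205.43825 µg/mL·h
F = (AUC_ev/D_ev)/(AUC_iv/D_iv) = (205.43825/225)/(170/150) = 0.913059/1.13333 = 0.8056

F = 0.81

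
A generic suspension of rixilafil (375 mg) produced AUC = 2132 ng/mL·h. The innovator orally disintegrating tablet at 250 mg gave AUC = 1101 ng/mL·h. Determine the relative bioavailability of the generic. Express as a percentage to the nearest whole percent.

F_rel = (AUC_test/D_test) / (AUC_ref/D_ref)
      = (2132/375) / (1101/250)
      = 5.68533 / 4.404 = 1.2909 = 129.09%

F_rel = 129%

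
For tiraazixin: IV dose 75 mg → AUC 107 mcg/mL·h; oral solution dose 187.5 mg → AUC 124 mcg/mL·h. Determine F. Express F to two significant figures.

F = (AUC_ev / D_ev) / (AUC_iv / D_iv)
  = (124/187.5) / (107/75)
  = 0.661333 / 1.42667 = 0.4636

F = 0.46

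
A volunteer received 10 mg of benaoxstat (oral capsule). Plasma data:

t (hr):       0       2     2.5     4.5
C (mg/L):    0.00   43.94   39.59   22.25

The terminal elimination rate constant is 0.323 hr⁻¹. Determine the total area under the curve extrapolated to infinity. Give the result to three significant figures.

Trapezoidal AUC_0→4.5:
  [0→2]: (0.00+43.94)/2 × 2 = 43.94
  [2→2.5]: (43.94+39.59)/2 × 0.5 = 20.8825
  [2.5→4.5]: (39.59+22.25)/2 × 2 = 61.84
  Sum = 126.6625 mg/L·hr
Extrapolated tail: C_last / k_e = 22.25 / 0.323 = 68.885
AUC_0→∞ = 126.6625 + 68.885 = 195.5475 mg/L·hr

AUC = 196 mg/L·hr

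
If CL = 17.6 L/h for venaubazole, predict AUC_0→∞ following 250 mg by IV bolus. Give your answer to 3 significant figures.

AUC = 14.2 mg/L·h

AUC_0→∞ = Dose_iv / CL
        = 250 / 17.6 = 14.2045 mg/L·h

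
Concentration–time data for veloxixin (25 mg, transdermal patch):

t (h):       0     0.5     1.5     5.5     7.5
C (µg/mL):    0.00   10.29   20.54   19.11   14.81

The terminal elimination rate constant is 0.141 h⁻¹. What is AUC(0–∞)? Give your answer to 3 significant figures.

AUC = 236 µg/mL·h

Trapezoidal AUC_0→7.5:
  [0→0.5]: (0.00+10.29)/2 × 0.5 = 2.5725
  [0.5→1.5]: (10.29+20.54)/2 × 1 = 15.415
  [1.5→5.5]: (20.54+19.11)/2 × 4 = 79.3
  [5.5→7.5]: (19.11+14.81)/2 × 2 = 33.92
  Sum = 131.2075 µg/mL·h
Extrapolated tail: C_last / k_e = 14.81 / 0.141 = 105.035
AUC_0→∞ = 131.2075 + 105.035 = 236.2425 µg/mL·h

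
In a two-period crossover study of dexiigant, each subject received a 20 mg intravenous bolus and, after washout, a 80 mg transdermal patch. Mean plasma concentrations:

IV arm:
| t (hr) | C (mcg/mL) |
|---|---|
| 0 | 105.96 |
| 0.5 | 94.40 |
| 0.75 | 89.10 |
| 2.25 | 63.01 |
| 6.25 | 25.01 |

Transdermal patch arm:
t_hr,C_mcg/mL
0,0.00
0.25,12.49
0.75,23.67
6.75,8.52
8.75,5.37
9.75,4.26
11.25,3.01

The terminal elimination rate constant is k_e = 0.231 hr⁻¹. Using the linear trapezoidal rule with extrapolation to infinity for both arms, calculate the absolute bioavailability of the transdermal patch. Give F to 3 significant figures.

F = 0.0766

Trapezoidal AUC_0→6.25 (IV):
  [0→0.5]: (105.96+94.40)/2 × 0.5 = 50.09
  [0.5→0.75]: (94.40+89.10)/2 × 0.25 = 22.9375
  [0.75→2.25]: (89.10+63.01)/2 × 1.5 = 114.0825
  [2.25→6.25]: (63.01+25.01)/2 × 4 = 176.04
  Sum = 363.15 mcg/mL·hr
IV tail: 25.01/0.231 = 108.268; AUC_iv,0→∞ = 363.15 + 108.268 = 471.418 mcg/mL·hr
Trapezoidal AUC_0→11.25 (transdermal patch):
  [0→0.25]: (0.00+12.49)/2 × 0.25 = 1.56125
  [0.25→0.75]: (12.49+23.67)/2 × 0.5 = 9.04
  [0.75→6.75]: (23.67+8.52)/2 × 6 = 96.57
  [6.75→8.75]: (8.52+5.37)/2 × 2 = 13.89
  [8.75→9.75]: (5.37+4.26)/2 × 1 = 4.815
  [9.75→11.25]: (4.26+3.01)/2 × 1.5 = 5.4525
  Sum = 131.32875 mcg/mL·hr
transdermal patch tail: 3.01/0.231 = 13.030; AUC_ev,0→∞ = 131.32875 + 13.030 = 144.35875 mcg/mL·hr
F = (AUC_ev/D_ev)/(AUC_iv/D_iv) = (144.35875/80)/(471.418/20) = 1.80448/23.5709 = 0.0766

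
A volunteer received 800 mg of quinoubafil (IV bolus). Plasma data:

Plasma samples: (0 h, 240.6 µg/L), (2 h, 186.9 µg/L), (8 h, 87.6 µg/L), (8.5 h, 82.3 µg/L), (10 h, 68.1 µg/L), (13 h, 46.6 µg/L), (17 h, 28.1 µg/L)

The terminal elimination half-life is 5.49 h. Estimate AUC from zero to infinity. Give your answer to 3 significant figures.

Trapezoidal AUC_0→17:
  [0→2]: (240.6+186.9)/2 × 2 = 427.5
  [2→8]: (186.9+87.6)/2 × 6 = 823.5
  [8→8.5]: (87.6+82.3)/2 × 0.5 = 42.475
  [8.5→10]: (82.3+68.1)/2 × 1.5 = 112.8
  [10→13]: (68.1+46.6)/2 × 3 = 172.05
  [13→17]: (46.6+28.1)/2 × 4 = 149.4
  Sum = 1727.725 µg/L·h
k_e = ln2 / t½ = 0.693147 / 5.49 = 0.1263 h^-1
Extrapolated tail: C_last / k_e = 28.1 / 0.1263 = 222.486
AUC_0→∞ = 1727.725 + 222.486 = 1950.211 µg/L·h

AUC = 1950 µg/L·h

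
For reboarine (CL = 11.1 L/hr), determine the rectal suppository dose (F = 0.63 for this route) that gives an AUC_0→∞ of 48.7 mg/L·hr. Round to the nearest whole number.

Dose = 858 mg

Dose = CL × AUC_0→∞ / F
     = 11.1 × 48.7 / 0.63 = 858.048 mg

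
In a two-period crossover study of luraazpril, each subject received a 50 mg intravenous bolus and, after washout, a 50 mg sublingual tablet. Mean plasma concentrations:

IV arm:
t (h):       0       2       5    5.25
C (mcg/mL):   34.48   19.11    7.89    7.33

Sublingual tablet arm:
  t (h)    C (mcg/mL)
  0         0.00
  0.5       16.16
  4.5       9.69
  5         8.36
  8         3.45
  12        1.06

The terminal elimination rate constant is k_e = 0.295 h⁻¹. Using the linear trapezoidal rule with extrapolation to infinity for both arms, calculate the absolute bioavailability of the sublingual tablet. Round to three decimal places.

Trapezoidal AUC_0→5.25 (IV):
  [0→2]: (34.48+19.11)/2 × 2 = 53.59
  [2→5]: (19.11+7.89)/2 × 3 = 40.5
  [5→5.25]: (7.89+7.33)/2 × 0.25 = 1.9025
  Sum = 95.9925 mcg/mL·h
IV tail: 7.33/0.295 = 24.847; AUC_iv,0→∞ = 95.9925 + 24.847 = 120.8395 mcg/mL·h
Trapezoidal AUC_0→12 (sublingual tablet):
  [0→0.5]: (0.00+16.16)/2 × 0.5 = 4.04
  [0.5→4.5]: (16.16+9.69)/2 × 4 = 51.7
  [4.5→5]: (9.69+8.36)/2 × 0.5 = 4.5125
  [5→8]: (8.36+3.45)/2 × 3 = 17.715
  [8→12]: (3.45+1.06)/2 × 4 = 9.02
  Sum = 86.9875 mcg/mL·h
sublingual tablet tail: 1.06/0.295 = 3.593; AUC_ev,0→∞ = 86.9875 + 3.593 = 90.5805 mcg/mL·h
F = (AUC_ev/D_ev)/(AUC_iv/D_iv) = (90.5805/50)/(120.8395/50) = 1.81161/2.41679 = 0.7496

F = 0.750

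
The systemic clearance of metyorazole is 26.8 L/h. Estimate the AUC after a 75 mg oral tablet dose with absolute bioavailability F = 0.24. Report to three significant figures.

AUC = 0.672 mg/L·h

AUC_0→∞ = F × Dose / CL
        = 0.24 × 75 / 26.8 = 0.671642 mg/L·h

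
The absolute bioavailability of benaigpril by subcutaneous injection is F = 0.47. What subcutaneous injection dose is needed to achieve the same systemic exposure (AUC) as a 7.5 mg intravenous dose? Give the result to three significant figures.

For equal systemic exposure: F × D_ev = D_iv
D_ev = D_iv / F = 7.5 / 0.47 = 15.9574 mg

D_subcutaneous = 16.0 mg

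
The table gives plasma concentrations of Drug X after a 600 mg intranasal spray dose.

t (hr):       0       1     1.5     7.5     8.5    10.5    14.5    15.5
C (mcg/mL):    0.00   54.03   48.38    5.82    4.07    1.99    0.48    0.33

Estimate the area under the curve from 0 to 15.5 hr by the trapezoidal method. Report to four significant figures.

Trapezoidal AUC_0→15.5:
  [0→1]: (0.00+54.03)/2 × 1 = 27.015
  [1→1.5]: (54.03+48.38)/2 × 0.5 = 25.6025
  [1.5→7.5]: (48.38+5.82)/2 × 6 = 162.6
  [7.5→8.5]: (5.82+4.07)/2 × 1 = 4.945
  [8.5→10.5]: (4.07+1.99)/2 × 2 = 6.06
  [10.5→14.5]: (1.99+0.48)/2 × 4 = 4.94
  [14.5→15.5]: (0.48+0.33)/2 × 1 = 0.405
  Sum = 231.5675 mcg/mL·hr

AUC = 231.6 mcg/mL·hr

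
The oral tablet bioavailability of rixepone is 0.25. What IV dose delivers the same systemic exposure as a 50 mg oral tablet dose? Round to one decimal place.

D_iv = 12.5 mg

Systemic exposure from an extravascular dose = F × D_ev, so the equivalent IV dose is F × D_ev.
D_iv = F × D_ev = 0.25 × 50 = 12.5 mg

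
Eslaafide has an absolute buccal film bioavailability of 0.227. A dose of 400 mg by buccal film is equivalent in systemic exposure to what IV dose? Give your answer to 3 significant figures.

Systemic exposure from an extravascular dose = F × D_ev, so the equivalent IV dose is F × D_ev.
D_iv = F × D_ev = 0.227 × 400 = 90.8 mg

D_iv = 90.8 mg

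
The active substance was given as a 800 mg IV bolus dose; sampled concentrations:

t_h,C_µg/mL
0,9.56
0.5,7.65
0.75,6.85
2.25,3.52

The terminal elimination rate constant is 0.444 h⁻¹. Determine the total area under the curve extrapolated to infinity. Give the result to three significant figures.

Trapezoidal AUC_0→2.25:
  [0→0.5]: (9.56+7.65)/2 × 0.5 = 4.3025
  [0.5→0.75]: (7.65+6.85)/2 × 0.25 = 1.8125
  [0.75→2.25]: (6.85+3.52)/2 × 1.5 = 7.7775
  Sum = 13.8925 µg/mL·h
Extrapolated tail: C_last / k_e = 3.52 / 0.444 = 7.928
AUC_0→∞ = 13.8925 + 7.928 = 21.8205 µg/mL·h

AUC = 21.8 µg/mL·h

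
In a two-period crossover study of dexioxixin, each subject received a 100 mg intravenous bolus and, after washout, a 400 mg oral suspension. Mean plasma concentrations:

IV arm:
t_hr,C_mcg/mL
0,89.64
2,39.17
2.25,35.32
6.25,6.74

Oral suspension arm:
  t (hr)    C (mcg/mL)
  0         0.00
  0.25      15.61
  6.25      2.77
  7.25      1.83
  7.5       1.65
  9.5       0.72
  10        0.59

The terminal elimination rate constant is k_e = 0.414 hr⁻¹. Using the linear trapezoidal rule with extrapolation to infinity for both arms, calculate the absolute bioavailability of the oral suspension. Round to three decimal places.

F = 0.067

Trapezoidal AUC_0→6.25 (IV):
  [0→2]: (89.64+39.17)/2 × 2 = 128.81
  [2→2.25]: (39.17+35.32)/2 × 0.25 = 9.31125
  [2.25→6.25]: (35.32+6.74)/2 × 4 = 84.12
  Sum = 222.24125 mcg/mL·hr
IV tail: 6.74/0.414 = 16.280; AUC_iv,0→∞ = 222.24125 + 16.280 = 238.52125 mcg/mL·hr
Trapezoidal AUC_0→10 (oral suspension):
  [0→0.25]: (0.00+15.61)/2 × 0.25 = 1.95125
  [0.25→6.25]: (15.61+2.77)/2 × 6 = 55.14
  [6.25→7.25]: (2.77+1.83)/2 × 1 = 2.3
  [7.25→7.5]: (1.83+1.65)/2 × 0.25 = 0.435
  [7.5→9.5]: (1.65+0.72)/2 × 2 = 2.37
  [9.5→10]: (0.72+0.59)/2 × 0.5 = 0.3275
  Sum = 62.52375 mcg/mL·hr
oral suspension tail: 0.59/0.414 = 1.425; AUC_ev,0→∞ = 62.52375 + 1.425 = 63.94875 mcg/mL·hr
F = (AUC_ev/D_ev)/(AUC_iv/D_iv) = (63.94875/400)/(238.52125/100) = 0.159872/2.3852125 = 0.0670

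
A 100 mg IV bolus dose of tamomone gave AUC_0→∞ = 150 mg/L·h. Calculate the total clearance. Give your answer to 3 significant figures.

CL = Dose_iv / AUC_0→∞
   = 100 / 150 = 0.666667 L/h

CL = 0.667 L/h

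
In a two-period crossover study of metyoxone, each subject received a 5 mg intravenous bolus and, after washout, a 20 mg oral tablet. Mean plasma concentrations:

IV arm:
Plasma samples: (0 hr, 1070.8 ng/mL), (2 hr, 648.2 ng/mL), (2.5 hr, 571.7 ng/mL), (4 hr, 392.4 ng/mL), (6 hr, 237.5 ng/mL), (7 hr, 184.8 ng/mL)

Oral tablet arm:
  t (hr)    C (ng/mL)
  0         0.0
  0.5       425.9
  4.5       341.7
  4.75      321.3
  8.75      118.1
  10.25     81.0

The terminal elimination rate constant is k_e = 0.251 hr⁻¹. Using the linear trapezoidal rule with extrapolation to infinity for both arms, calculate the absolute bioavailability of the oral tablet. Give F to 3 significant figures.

Trapezoidal AUC_0→7 (IV):
  [0→2]: (1070.8+648.2)/2 × 2 = 1719.0
  [2→2.5]: (648.2+571.7)/2 × 0.5 = 304.975
  [2.5→4]: (571.7+392.4)/2 × 1.5 = 723.075
  [4→6]: (392.4+237.5)/2 × 2 = 629.9
  [6→7]: (237.5+184.8)/2 × 1 = 211.15
  Sum = 3588.1 ng/mL·hr
IV tail: 184.8/0.251 = 736.255; AUC_iv,0→∞ = 3588.1 + 736.255 = 4324.355 ng/mL·hr
Trapezoidal AUC_0→10.25 (oral tablet):
  [0→0.5]: (0.0+425.9)/2 × 0.5 = 106.475
  [0.5→4.5]: (425.9+341.7)/2 × 4 = 1535.2
  [4.5→4.75]: (341.7+321.3)/2 × 0.25 = 82.875
  [4.75→8.75]: (321.3+118.1)/2 × 4 = 878.8
  [8.75→10.25]: (118.1+81.0)/2 × 1.5 = 149.325
  Sum = 2752.675 ng/mL·hr
oral tablet tail: 81.0/0.251 = 322.709; AUC_ev,0→∞ = 2752.675 + 322.709 = 3075.384 ng/mL·hr
F = (AUC_ev/D_ev)/(AUC_iv/D_iv) = (3075.384/20)/(4324.355/5) = 153.7692/864.871 = 0.1778

F = 0.178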